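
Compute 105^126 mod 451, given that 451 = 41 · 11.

346

Mod 41: 105 ≡ 23; by Fermat, exponent reduces to 126 mod 40 = 6; 23^6 ≡ 18 (mod 41).
Mod 11: 105 ≡ 6; by Fermat, exponent reduces to 126 mod 10 = 6; 6^6 ≡ 5 (mod 11).
Combine by CRT: x ≡ 18 (mod 41), x ≡ 5 (mod 11) ⇒ x ≡ 346 (mod 451).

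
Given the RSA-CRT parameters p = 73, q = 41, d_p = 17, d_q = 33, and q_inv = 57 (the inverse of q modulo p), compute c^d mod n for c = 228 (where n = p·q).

m₁ = c^(d_p) mod p: c ≡ 9 (mod 73), and 9^17 mod 73 = 65.
m₂ = c^(d_q) mod q: c ≡ 23 (mod 41), and 23^33 mod 41 = 31.
h = q_inv·(m₁ − m₂) mod p = 57·(65 − 31) mod 73 = 40.
m = m₂ + h·q = 31 + 40·41 = 1671.

1671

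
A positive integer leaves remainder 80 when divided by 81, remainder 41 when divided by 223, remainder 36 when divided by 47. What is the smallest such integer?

811538

Combine the congruences pairwise.
From k ≡ 80 (mod 81) write k = 80 + 81t. Substituting into k ≡ 41 (mod 223) gives 81t ≡ 184 (mod 223), and since 81⁻¹ ≡ 212 (mod 223), t ≡ 206. Hence k ≡ 80 + 81·206 = 16766 (mod 18063).
From k ≡ 16766 (mod 18063) write k = 16766 + 18063t. Substituting into k ≡ 36 (mod 47) gives 18063t ≡ 2 (mod 47), and since 15⁻¹ ≡ 22 (mod 47), t ≡ 44. Hence k ≡ 16766 + 18063·44 = 811538 (mod 848961).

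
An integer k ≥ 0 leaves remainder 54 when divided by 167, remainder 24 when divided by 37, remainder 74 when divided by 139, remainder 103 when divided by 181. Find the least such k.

The moduli are pairwise coprime; N = 167·37·139·181 = 155457461.
N/167 = 930883; 930883 ≡ 25 (mod 167); 25·147 ≡ 1, so inverse 147.
N/37 = 4201553; 4201553 ≡ 18 (mod 37); 18·35 ≡ 1, so inverse 35.
N/139 = 1118399; 1118399 ≡ 5 (mod 139); 5·28 ≡ 1, so inverse 28.
N/181 = 858881; 858881 ≡ 36 (mod 181); 36·176 ≡ 1, so inverse 176.
k ≡ 54·930883·147 + 24·4201553·35 + 74·1118399·28 + 103·858881·176 = 28805771270.
28805771270 mod 155457461 = 46140985.

46140985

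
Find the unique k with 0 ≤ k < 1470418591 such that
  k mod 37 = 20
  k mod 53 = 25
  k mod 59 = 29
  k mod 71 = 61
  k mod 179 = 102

Combine the congruences pairwise.
From k ≡ 20 (mod 37) write k = 20 + 37t. Substituting into k ≡ 25 (mod 53) gives 37t ≡ 5 (mod 53), and since 37⁻¹ ≡ 43 (mod 53), t ≡ 3. Hence k ≡ 20 + 37·3 = 131 (mod 1961).
From k ≡ 131 (mod 1961) write k = 131 + 1961t. Substituting into k ≡ 29 (mod 59) gives 1961t ≡ 16 (mod 59), and since 14⁻¹ ≡ 38 (mod 59), t ≡ 18. Hence k ≡ 131 + 1961·18 = 35429 (mod 115699).
From k ≡ 35429 (mod 115699) write k = 35429 + 115699t. Substituting into k ≡ 61 (mod 71) gives 115699t ≡ 61 (mod 71), and since 40⁻¹ ≡ 16 (mod 71), t ≡ 53. Hence k ≡ 35429 + 115699·53 = 6167476 (mod 8214629).
From k ≡ 6167476 (mod 8214629) write k = 6167476 + 8214629t. Substituting into k ≡ 102 (mod 179) gives 8214629t ≡ 71 (mod 179), and since 140⁻¹ ≡ 78 (mod 179), t ≡ 168. Hence k ≡ 6167476 + 8214629·168 = 1386225148 (mod 1470418591).

1386225148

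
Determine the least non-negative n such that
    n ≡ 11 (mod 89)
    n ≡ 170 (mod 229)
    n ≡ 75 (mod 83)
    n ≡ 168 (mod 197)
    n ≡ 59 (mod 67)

From n ≡ 11 (mod 89) write n = 11 + 89t. Substituting into n ≡ 170 (mod 229) gives 89t ≡ 159 (mod 229), and since 89⁻¹ ≡ 211 (mod 229), t ≡ 115. Hence n ≡ 11 + 89·115 = 10246 (mod 20381).
From n ≡ 10246 (mod 20381) write n = 10246 + 20381t. Substituting into n ≡ 75 (mod 83) gives 20381t ≡ 38 (mod 83), and since 46⁻¹ ≡ 74 (mod 83), t ≡ 73. Hence n ≡ 10246 + 20381·73 = 1498059 (mod 1691623).
From n ≡ 1498059 (mod 1691623) write n = 1498059 + 1691623t. Substituting into n ≡ 168 (mod 197) gives 1691623t ≡ 97 (mod 197), and since 181⁻¹ ≡ 160 (mod 197), t ≡ 154. Hence n ≡ 1498059 + 1691623·154 = 262008001 (mod 333249731).
From n ≡ 262008001 (mod 333249731) write n = 262008001 + 333249731t. Substituting into n ≡ 59 (mod 67) gives 333249731t ≡ 47 (mod 67), and since 39⁻¹ ≡ 55 (mod 67), t ≡ 39. Hence n ≡ 262008001 + 333249731·39 = 13258747510 (mod 22327731977).

13258747510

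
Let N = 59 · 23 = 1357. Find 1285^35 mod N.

Mod 59: 1285 ≡ 46; 46^35 ≡ 19 (mod 59).
Mod 23: 1285 ≡ 20; by Fermat, exponent reduces to 35 mod 22 = 13; 20^13 ≡ 14 (mod 23).
Combine by CRT: x ≡ 19 (mod 59), x ≡ 14 (mod 23) ⇒ x ≡ 727 (mod 1357).

727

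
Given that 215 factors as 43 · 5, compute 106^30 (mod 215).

Mod 43: 106 ≡ 20; 20^30 ≡ 35 (mod 43).
Mod 5: 106 ≡ 1; by Fermat, exponent reduces to 30 mod 4 = 2; 1^2 ≡ 1 (mod 5).
Combine by CRT: x ≡ 35 (mod 43), x ≡ 1 (mod 5) ⇒ x ≡ 121 (mod 215).

121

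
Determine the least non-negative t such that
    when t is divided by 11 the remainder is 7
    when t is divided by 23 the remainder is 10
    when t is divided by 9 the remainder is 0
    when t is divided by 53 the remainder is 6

From t ≡ 7 (mod 11) write t = 7 + 11s. Substituting into t ≡ 10 (mod 23) gives 11s ≡ 3 (mod 23), and since 11⁻¹ ≡ 21 (mod 23), s ≡ 17. Hence t ≡ 7 + 11·17 = 194 (mod 253).
From t ≡ 194 (mod 253) write t = 194 + 253s. Substituting into t ≡ 0 (mod 9) gives 253s ≡ 4 (mod 9), and since 1⁻¹ ≡ 1 (mod 9), s ≡ 4. Hence t ≡ 194 + 253·4 = 1206 (mod 2277).
From t ≡ 1206 (mod 2277) write t = 1206 + 2277s. Substituting into t ≡ 6 (mod 53) gives 2277s ≡ 19 (mod 53), and since 51⁻¹ ≡ 26 (mod 53), s ≡ 17. Hence t ≡ 1206 + 2277·17 = 39915 (mod 120681).

39915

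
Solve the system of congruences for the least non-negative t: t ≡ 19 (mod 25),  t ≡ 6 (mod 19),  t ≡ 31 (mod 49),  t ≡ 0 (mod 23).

292169

From t ≡ 19 (mod 25) write t = 19 + 25s. Substituting into t ≡ 6 (mod 19) gives 25s ≡ 6 (mod 19), and since 6⁻¹ ≡ 16 (mod 19), s ≡ 1. Hence t ≡ 19 + 25·1 = 44 (mod 475).
From t ≡ 44 (mod 475) write t = 44 + 475s. Substituting into t ≡ 31 (mod 49) gives 475s ≡ 36 (mod 49), and since 34⁻¹ ≡ 13 (mod 49), s ≡ 27. Hence t ≡ 44 + 475·27 = 12869 (mod 23275).
From t ≡ 12869 (mod 23275) write t = 12869 + 23275s. Substituting into t ≡ 0 (mod 23) gives 23275s ≡ 11 (mod 23), and since 22⁻¹ ≡ 22 (mod 23), s ≡ 12. Hence t ≡ 12869 + 23275·12 = 292169 (mod 535325).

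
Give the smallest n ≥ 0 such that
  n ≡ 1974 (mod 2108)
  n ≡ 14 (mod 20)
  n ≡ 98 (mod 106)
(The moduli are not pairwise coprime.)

33594

Combine the congruences pairwise.
gcd(2108, 20) = 4 and 4 | (14 − 1974), so the pair is consistent; merging gives n ≡ 1974 (mod 10540), where 10540 = lcm(2108, 20).
gcd(10540, 106) = 2 and 2 | (98 − 1974), so the pair is consistent; merging gives n ≡ 33594 (mod 558620), where 558620 = lcm(10540, 106).
The solution is unique modulo lcm(2108, 20, 106) = 558620.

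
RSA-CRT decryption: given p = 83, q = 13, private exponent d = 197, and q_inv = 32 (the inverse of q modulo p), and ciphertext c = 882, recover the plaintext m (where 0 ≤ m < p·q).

d_p = d mod (p−1) = 197 mod 82 = 33; d_q = d mod (q−1) = 5.
m₁ = c^(d_p) mod p: c ≡ 52 (mod 83), and 52^33 mod 83 = 72.
m₂ = c^(d_q) mod q: c ≡ 11 (mod 13), and 11^5 mod 13 = 7.
h = q_inv·(m₁ − m₂) mod p = 32·(72 − 7) mod 83 = 5.
m = m₂ + h·q = 7 + 5·13 = 72.

72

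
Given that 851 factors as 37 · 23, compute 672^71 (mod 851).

Mod 37: 672 ≡ 6; by Fermat, exponent reduces to 71 mod 36 = 35; 6^35 ≡ 31 (mod 37).
Mod 23: 672 ≡ 5; by Fermat, exponent reduces to 71 mod 22 = 5; 5^5 ≡ 20 (mod 23).
Combine by CRT: x ≡ 31 (mod 37), x ≡ 20 (mod 23) ⇒ x ≡ 549 (mod 851).

549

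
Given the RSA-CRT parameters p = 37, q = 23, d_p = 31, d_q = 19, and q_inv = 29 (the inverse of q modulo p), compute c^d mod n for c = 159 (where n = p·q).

825

m₁ = c^(d_p) mod p: c ≡ 11 (mod 37), and 11^31 mod 37 = 11.
m₂ = c^(d_q) mod q: c ≡ 21 (mod 23), and 21^19 mod 23 = 20.
h = q_inv·(m₁ − m₂) mod p = 29·(11 − 20) mod 37 = 35.
m = m₂ + h·q = 20 + 35·23 = 825.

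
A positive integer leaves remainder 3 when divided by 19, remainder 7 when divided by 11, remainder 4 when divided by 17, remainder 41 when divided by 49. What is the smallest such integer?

From N ≡ 3 (mod 19) write N = 3 + 19t. Substituting into N ≡ 7 (mod 11) gives 19t ≡ 4 (mod 11), and since 8⁻¹ ≡ 7 (mod 11), t ≡ 6. Hence N ≡ 3 + 19·6 = 117 (mod 209).
From N ≡ 117 (mod 209) write N = 117 + 209t. Substituting into N ≡ 4 (mod 17) gives 209t ≡ 6 (mod 17), and since 5⁻¹ ≡ 7 (mod 17), t ≡ 8. Hence N ≡ 117 + 209·8 = 1789 (mod 3553).
From N ≡ 1789 (mod 3553) write N = 1789 + 3553t. Substituting into N ≡ 41 (mod 49) gives 3553t ≡ 16 (mod 49), and since 25⁻¹ ≡ 2 (mod 49), t ≡ 32. Hence N ≡ 1789 + 3553·32 = 115485 (mod 174097).

115485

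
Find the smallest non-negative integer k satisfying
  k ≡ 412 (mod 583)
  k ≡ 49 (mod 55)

2744

gcd(583, 55) = 11 and 11 | (49 − 412), so the pair is consistent; merging gives k ≡ 2744 (mod 2915), where 2915 = lcm(583, 55).
The solution is unique modulo lcm(583, 55) = 2915.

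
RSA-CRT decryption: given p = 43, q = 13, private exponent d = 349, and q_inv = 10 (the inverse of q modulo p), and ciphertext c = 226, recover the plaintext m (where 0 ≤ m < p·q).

d_p = d mod (p−1) = 349 mod 42 = 13; d_q = d mod (q−1) = 1.
m₁ = c^(d_p) mod p: c ≡ 11 (mod 43), and 11^13 mod 43 = 4.
m₂ = c^(d_q) mod q: c ≡ 5 (mod 13), and 5^1 mod 13 = 5.
h = q_inv·(m₁ − m₂) mod p = 10·(4 − 5) mod 43 = 33.
m = m₂ + h·q = 5 + 33·13 = 434.

434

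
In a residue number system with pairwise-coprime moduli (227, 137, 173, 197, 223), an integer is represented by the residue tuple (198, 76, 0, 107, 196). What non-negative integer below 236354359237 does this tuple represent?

113226395282

The moduli are pairwise coprime; N = 227·137·173·197·223 = 236354359237.
N/227 = 1041208631; 1041208631 ≡ 37 (mod 227); 37·135 ≡ 1, so inverse 135.
N/137 = 1725214301; 1725214301 ≡ 16 (mod 137); 16·60 ≡ 1, so inverse 60.
N/173 = 1366210169; 1366210169 ≡ 105 (mod 173); 105·145 ≡ 1, so inverse 145.
N/197 = 1199768321; 1199768321 ≡ 103 (mod 197); 103·44 ≡ 1, so inverse 44.
N/223 = 1059885019; 1059885019 ≡ 138 (mod 223); 138·202 ≡ 1, so inverse 202.
x ≡ 198·1041208631·135 + 76·1725214301·60 + 0·1366210169·145 + 107·1199768321·44 + 196·1059885019·202 = 83309960846706.
83309960846706 mod 236354359237 = 113226395282.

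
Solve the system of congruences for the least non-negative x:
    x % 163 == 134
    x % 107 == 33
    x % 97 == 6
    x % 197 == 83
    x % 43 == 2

2319458186

The moduli are pairwise coprime; N = 163·107·97·197·43 = 14331042967.
N/163 = 87920509; 87920509 ≡ 102 (mod 163); 102·8 ≡ 1, so inverse 8.
N/107 = 133934981; 133934981 ≡ 85 (mod 107); 85·34 ≡ 1, so inverse 34.
N/97 = 147742711; 147742711 ≡ 71 (mod 97); 71·41 ≡ 1, so inverse 41.
N/197 = 72746411; 72746411 ≡ 24 (mod 197); 24·156 ≡ 1, so inverse 156.
N/43 = 333280069; 333280069 ≡ 12 (mod 43); 12·18 ≡ 1, so inverse 18.
x ≡ 134·87920509·8 + 33·133934981·34 + 6·147742711·41 + 83·72746411·156 + 2·333280069·18 = 1234789153348.
1234789153348 mod 14331042967 = 2319458186.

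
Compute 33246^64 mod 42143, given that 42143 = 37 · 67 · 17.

Mod 37: 33246 ≡ 20; by Fermat, exponent reduces to 64 mod 36 = 28; 20^28 ≡ 9 (mod 37).
Mod 67: 33246 ≡ 14; 14^64 ≡ 40 (mod 67).
Mod 17: 33246 ≡ 11; since 16 | 64, by Fermat 11^64 ≡ 1 (mod 17).
Combine by CRT: x ≡ 9 (mod 37), x ≡ 40 (mod 67), x ≡ 1 (mod 17) ⇒ x ≡ 20877 (mod 42143).

20877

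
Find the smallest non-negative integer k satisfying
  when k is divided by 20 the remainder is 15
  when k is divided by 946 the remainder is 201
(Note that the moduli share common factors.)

gcd(20, 946) = 2 and 2 | (201 − 15), so the pair is consistent; merging gives k ≡ 8715 (mod 9460), where 9460 = lcm(20, 946).
The solution is unique modulo lcm(20, 946) = 9460.

8715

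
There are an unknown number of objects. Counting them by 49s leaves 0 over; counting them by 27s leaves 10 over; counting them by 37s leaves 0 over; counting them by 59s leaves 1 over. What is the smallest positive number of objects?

From N ≡ 0 (mod 49) write N = 0 + 49t. Substituting into N ≡ 10 (mod 27) gives 49t ≡ 10 (mod 27), and since 22⁻¹ ≡ 16 (mod 27), t ≡ 25. Hence N ≡ 0 + 49·25 = 1225 (mod 1323).
From N ≡ 1225 (mod 1323) write N = 1225 + 1323t. Substituting into N ≡ 0 (mod 37) gives 1323t ≡ 33 (mod 37), and since 28⁻¹ ≡ 4 (mod 37), t ≡ 21. Hence N ≡ 1225 + 1323·21 = 29008 (mod 48951).
From N ≡ 29008 (mod 48951) write N = 29008 + 48951t. Substituting into N ≡ 1 (mod 59) gives 48951t ≡ 21 (mod 59), and since 40⁻¹ ≡ 31 (mod 59), t ≡ 2. Hence N ≡ 29008 + 48951·2 = 126910 (mod 2888109).

126910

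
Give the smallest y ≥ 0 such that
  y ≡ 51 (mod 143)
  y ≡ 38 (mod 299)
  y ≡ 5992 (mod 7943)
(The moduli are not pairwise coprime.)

260168

gcd(143, 299) = 13 and 13 | (38 − 51), so the pair is consistent; merging gives y ≡ 337 (mod 3289), where 3289 = lcm(143, 299).
gcd(3289, 7943) = 13 and 13 | (5992 − 337), so the pair is consistent; merging gives y ≡ 260168 (mod 2009579), where 2009579 = lcm(3289, 7943).
The solution is unique modulo lcm(143, 299, 7943) = 2009579.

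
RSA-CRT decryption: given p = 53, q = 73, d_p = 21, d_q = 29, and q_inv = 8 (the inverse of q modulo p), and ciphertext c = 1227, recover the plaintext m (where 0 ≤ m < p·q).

m₁ = c^(d_p) mod p: c ≡ 8 (mod 53), and 8^21 mod 53 = 34.
m₂ = c^(d_q) mod q: c ≡ 59 (mod 73), and 59^29 mod 73 = 5.
h = q_inv·(m₁ − m₂) mod p = 8·(34 − 5) mod 53 = 20.
m = m₂ + h·q = 5 + 20·73 = 1465.

1465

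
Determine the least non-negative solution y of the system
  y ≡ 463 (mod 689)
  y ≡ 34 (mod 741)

35602

gcd(689, 741) = 13 and 13 | (34 − 463), so the pair is consistent; merging gives y ≡ 35602 (mod 39273), where 39273 = lcm(689, 741).
The solution is unique modulo lcm(689, 741) = 39273.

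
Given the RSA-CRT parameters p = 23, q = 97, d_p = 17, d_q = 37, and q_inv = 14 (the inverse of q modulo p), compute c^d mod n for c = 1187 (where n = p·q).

m₁ = c^(d_p) mod p: c ≡ 14 (mod 23), and 14^17 mod 23 = 20.
m₂ = c^(d_q) mod q: c ≡ 23 (mod 97), and 23^37 mod 97 = 14.
h = q_inv·(m₁ − m₂) mod p = 14·(20 − 14) mod 23 = 15.
m = m₂ + h·q = 14 + 15·97 = 1469.

1469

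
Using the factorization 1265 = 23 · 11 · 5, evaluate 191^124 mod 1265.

531

Mod 23: 191 ≡ 7; by Fermat, exponent reduces to 124 mod 22 = 14; 7^14 ≡ 2 (mod 23).
Mod 11: 191 ≡ 4; by Fermat, exponent reduces to 124 mod 10 = 4; 4^4 ≡ 3 (mod 11).
Mod 5: 191 ≡ 1; since 4 | 124, by Fermat 1^124 ≡ 1 (mod 5).
Combine by CRT: x ≡ 2 (mod 23), x ≡ 3 (mod 11), x ≡ 1 (mod 5) ⇒ x ≡ 531 (mod 1265).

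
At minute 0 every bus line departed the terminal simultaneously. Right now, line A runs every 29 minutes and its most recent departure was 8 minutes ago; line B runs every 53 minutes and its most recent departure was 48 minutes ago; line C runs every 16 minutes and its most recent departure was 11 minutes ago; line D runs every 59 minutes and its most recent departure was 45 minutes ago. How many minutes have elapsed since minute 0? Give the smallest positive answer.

Combine the congruences pairwise.
From t ≡ 8 (mod 29) write t = 8 + 29s. Substituting into t ≡ 48 (mod 53) gives 29s ≡ 40 (mod 53), and since 29⁻¹ ≡ 11 (mod 53), s ≡ 16. Hence t ≡ 8 + 29·16 = 472 (mod 1537).
From t ≡ 472 (mod 1537) write t = 472 + 1537s. Substituting into t ≡ 11 (mod 16) gives 1537s ≡ 3 (mod 16), and since 1⁻¹ ≡ 1 (mod 16), s ≡ 3. Hence t ≡ 472 + 1537·3 = 5083 (mod 24592).
From t ≡ 5083 (mod 24592) write t = 5083 + 24592s. Substituting into t ≡ 45 (mod 59) gives 24592s ≡ 36 (mod 59), and since 48⁻¹ ≡ 16 (mod 59), s ≡ 45. Hence t ≡ 5083 + 24592·45 = 1111723 (mod 1450928).

1111723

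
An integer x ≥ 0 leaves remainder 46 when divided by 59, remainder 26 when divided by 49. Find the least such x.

2819

Combine the congruences pairwise.
From x ≡ 46 (mod 59) write x = 46 + 59t. Substituting into x ≡ 26 (mod 49) gives 59t ≡ 29 (mod 49), and since 10⁻¹ ≡ 5 (mod 49), t ≡ 47. Hence x ≡ 46 + 59·47 = 2819 (mod 2891).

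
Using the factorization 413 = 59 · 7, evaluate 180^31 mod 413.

68

Mod 59: 180 ≡ 3; 3^31 ≡ 9 (mod 59).
Mod 7: 180 ≡ 5; by Fermat, exponent reduces to 31 mod 6 = 1; 5^1 ≡ 5 (mod 7).
Combine by CRT: x ≡ 9 (mod 59), x ≡ 5 (mod 7) ⇒ x ≡ 68 (mod 413).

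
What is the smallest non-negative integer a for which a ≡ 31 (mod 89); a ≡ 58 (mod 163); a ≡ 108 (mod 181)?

258576

From a ≡ 31 (mod 89) write a = 31 + 89t. Substituting into a ≡ 58 (mod 163) gives 89t ≡ 27 (mod 163), and since 89⁻¹ ≡ 11 (mod 163), t ≡ 134. Hence a ≡ 31 + 89·134 = 11957 (mod 14507).
From a ≡ 11957 (mod 14507) write a = 11957 + 14507t. Substituting into a ≡ 108 (mod 181) gives 14507t ≡ 97 (mod 181), and since 27⁻¹ ≡ 114 (mod 181), t ≡ 17. Hence a ≡ 11957 + 14507·17 = 258576 (mod 2625767).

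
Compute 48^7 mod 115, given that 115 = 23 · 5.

Mod 23: 48 ≡ 2; 2^7 ≡ 13 (mod 23).
Mod 5: 48 ≡ 3; by Fermat, exponent reduces to 7 mod 4 = 3; 3^3 ≡ 2 (mod 5).
Combine by CRT: x ≡ 13 (mod 23), x ≡ 2 (mod 5) ⇒ x ≡ 82 (mod 115).

82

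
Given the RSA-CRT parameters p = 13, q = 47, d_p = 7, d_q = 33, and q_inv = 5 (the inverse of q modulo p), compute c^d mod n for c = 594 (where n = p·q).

m₁ = c^(d_p) mod p: c ≡ 9 (mod 13), and 9^7 mod 13 = 9.
m₂ = c^(d_q) mod q: c ≡ 30 (mod 47), and 30^33 mod 47 = 19.
h = q_inv·(m₁ − m₂) mod p = 5·(9 − 19) mod 13 = 2.
m = m₂ + h·q = 19 + 2·47 = 113.

113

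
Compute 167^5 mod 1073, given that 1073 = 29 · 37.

651

Mod 29: 167 ≡ 22; 22^5 ≡ 13 (mod 29).
Mod 37: 167 ≡ 19; 19^5 ≡ 22 (mod 37).
Combine by CRT: x ≡ 13 (mod 29), x ≡ 22 (mod 37) ⇒ x ≡ 651 (mod 1073).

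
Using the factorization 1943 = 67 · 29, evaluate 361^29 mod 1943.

1260

Mod 67: 361 ≡ 26; 26^29 ≡ 54 (mod 67).
Mod 29: 361 ≡ 13; by Fermat, exponent reduces to 29 mod 28 = 1; 13^1 ≡ 13 (mod 29).
Combine by CRT: x ≡ 54 (mod 67), x ≡ 13 (mod 29) ⇒ x ≡ 1260 (mod 1943).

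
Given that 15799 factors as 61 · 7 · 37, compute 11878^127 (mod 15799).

9547

Mod 61: 11878 ≡ 44; by Fermat, exponent reduces to 127 mod 60 = 7; 44^7 ≡ 31 (mod 61).
Mod 7: 11878 ≡ 6; by Fermat, exponent reduces to 127 mod 6 = 1; 6^1 ≡ 6 (mod 7).
Mod 37: 11878 ≡ 1; by Fermat, exponent reduces to 127 mod 36 = 19; 1^19 ≡ 1 (mod 37).
Combine by CRT: x ≡ 31 (mod 61), x ≡ 6 (mod 7), x ≡ 1 (mod 37) ⇒ x ≡ 9547 (mod 15799).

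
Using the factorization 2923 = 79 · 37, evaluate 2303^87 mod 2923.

Mod 79: 2303 ≡ 12; by Fermat, exponent reduces to 87 mod 78 = 9; 12^9 ≡ 27 (mod 79).
Mod 37: 2303 ≡ 9; by Fermat, exponent reduces to 87 mod 36 = 15; 9^15 ≡ 10 (mod 37).
Combine by CRT: x ≡ 27 (mod 79), x ≡ 10 (mod 37) ⇒ x ≡ 343 (mod 2923).

343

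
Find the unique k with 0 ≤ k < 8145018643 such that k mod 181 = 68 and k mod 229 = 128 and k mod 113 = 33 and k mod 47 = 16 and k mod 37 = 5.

The moduli are pairwise coprime; N = 181·229·113·47·37 = 8145018643.
N/181 = 45000103; 45000103 ≡ 64 (mod 181); 64·99 ≡ 1, so inverse 99.
N/229 = 35567767; 35567767 ≡ 174 (mod 229); 174·204 ≡ 1, so inverse 204.
N/113 = 72079811; 72079811 ≡ 49 (mod 113); 49·30 ≡ 1, so inverse 30.
N/47 = 173298269; 173298269 ≡ 10 (mod 47); 10·33 ≡ 1, so inverse 33.
N/37 = 220135639; 220135639 ≡ 32 (mod 37); 32·22 ≡ 1, so inverse 22.
k ≡ 68·45000103·99 + 128·35567767·204 + 33·72079811·30 + 16·173298269·33 + 5·220135639·22 = 1418761644512.
1418761644512 mod 8145018643 = 1528400630.

1528400630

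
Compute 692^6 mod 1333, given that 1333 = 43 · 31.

312

Mod 43: 692 ≡ 4; 4^6 ≡ 11 (mod 43).
Mod 31: 692 ≡ 10; 10^6 ≡ 2 (mod 31).
Combine by CRT: x ≡ 11 (mod 43), x ≡ 2 (mod 31) ⇒ x ≡ 312 (mod 1333).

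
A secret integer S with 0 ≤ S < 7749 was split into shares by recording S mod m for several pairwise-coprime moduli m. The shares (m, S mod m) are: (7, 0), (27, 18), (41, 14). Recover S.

From S ≡ 0 (mod 7) write S = 0 + 7t. Substituting into S ≡ 18 (mod 27) gives 7t ≡ 18 (mod 27), and since 7⁻¹ ≡ 4 (mod 27), t ≡ 18. Hence S ≡ 0 + 7·18 = 126 (mod 189).
From S ≡ 126 (mod 189) write S = 126 + 189t. Substituting into S ≡ 14 (mod 41) gives 189t ≡ 11 (mod 41), and since 25⁻¹ ≡ 23 (mod 41), t ≡ 7. Hence S ≡ 126 + 189·7 = 1449 (mod 7749).

1449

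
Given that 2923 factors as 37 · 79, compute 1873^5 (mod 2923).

1525

Mod 37: 1873 ≡ 23; 23^5 ≡ 8 (mod 37).
Mod 79: 1873 ≡ 56; 56^5 ≡ 24 (mod 79).
Combine by CRT: x ≡ 8 (mod 37), x ≡ 24 (mod 79) ⇒ x ≡ 1525 (mod 2923).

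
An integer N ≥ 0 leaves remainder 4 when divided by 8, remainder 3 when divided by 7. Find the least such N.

Combine the congruences pairwise.
From N ≡ 4 (mod 8) write N = 4 + 8t. Substituting into N ≡ 3 (mod 7) gives 8t ≡ 6 (mod 7), and since 1⁻¹ ≡ 1 (mod 7), t ≡ 6. Hence N ≡ 4 + 8·6 = 52 (mod 56).

52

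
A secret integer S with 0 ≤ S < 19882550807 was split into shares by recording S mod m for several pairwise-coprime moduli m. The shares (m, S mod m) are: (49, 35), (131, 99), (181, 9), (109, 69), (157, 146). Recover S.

From S ≡ 35 (mod 49) write S = 35 + 49t. Substituting into S ≡ 99 (mod 131) gives 49t ≡ 64 (mod 131), and since 49⁻¹ ≡ 123 (mod 131), t ≡ 12. Hence S ≡ 35 + 49·12 = 623 (mod 6419).
From S ≡ 623 (mod 6419) write S = 623 + 6419t. Substituting into S ≡ 9 (mod 181) gives 6419t ≡ 110 (mod 181), and since 84⁻¹ ≡ 153 (mod 181), t ≡ 178. Hence S ≡ 623 + 6419·178 = 1143205 (mod 1161839).
From S ≡ 1143205 (mod 1161839) write S = 1143205 + 1161839t. Substituting into S ≡ 69 (mod 109) gives 1161839t ≡ 56 (mod 109), and since 8⁻¹ ≡ 41 (mod 109), t ≡ 7. Hence S ≡ 1143205 + 1161839·7 = 9276078 (mod 126640451).
From S ≡ 9276078 (mod 126640451) write S = 9276078 + 126640451t. Substituting into S ≡ 146 (mod 157) gives 126640451t ≡ 99 (mod 157), and since 12⁻¹ ≡ 144 (mod 157), t ≡ 126. Hence S ≡ 9276078 + 126640451·126 = 15965972904 (mod 19882550807).

15965972904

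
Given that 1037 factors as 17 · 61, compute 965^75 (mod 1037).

Mod 17: 965 ≡ 13; by Fermat, exponent reduces to 75 mod 16 = 11; 13^11 ≡ 4 (mod 17).
Mod 61: 965 ≡ 50; by Fermat, exponent reduces to 75 mod 60 = 15; 50^15 ≡ 11 (mod 61).
Combine by CRT: x ≡ 4 (mod 17), x ≡ 11 (mod 61) ⇒ x ≡ 72 (mod 1037).

72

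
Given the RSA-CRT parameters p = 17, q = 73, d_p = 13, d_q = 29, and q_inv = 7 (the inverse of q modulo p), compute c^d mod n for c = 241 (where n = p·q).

1219

m₁ = c^(d_p) mod p: c ≡ 3 (mod 17), and 3^13 mod 17 = 12.
m₂ = c^(d_q) mod q: c ≡ 22 (mod 73), and 22^29 mod 73 = 51.
h = q_inv·(m₁ − m₂) mod p = 7·(12 − 51) mod 17 = 16.
m = m₂ + h·q = 51 + 16·73 = 1219.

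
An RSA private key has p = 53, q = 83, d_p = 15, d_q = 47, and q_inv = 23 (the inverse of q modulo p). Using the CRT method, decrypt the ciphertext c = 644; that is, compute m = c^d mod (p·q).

2850

m₁ = c^(d_p) mod p: c ≡ 8 (mod 53), and 8^15 mod 53 = 41.
m₂ = c^(d_q) mod q: c ≡ 63 (mod 83), and 63^47 mod 83 = 28.
h = q_inv·(m₁ − m₂) mod p = 23·(41 − 28) mod 53 = 34.
m = m₂ + h·q = 28 + 34·83 = 2850.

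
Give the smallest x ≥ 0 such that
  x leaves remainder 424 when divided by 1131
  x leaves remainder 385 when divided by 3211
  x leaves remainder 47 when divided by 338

19651

Combine the congruences pairwise.
gcd(1131, 3211) = 13 and 13 | (385 − 424), so the pair is consistent; merging gives x ≡ 19651 (mod 279357), where 279357 = lcm(1131, 3211).
gcd(279357, 338) = 169 and 169 | (47 − 19651), so the pair is consistent; merging gives x ≡ 19651 (mod 558714), where 558714 = lcm(279357, 338).
The solution is unique modulo lcm(1131, 3211, 338) = 558714.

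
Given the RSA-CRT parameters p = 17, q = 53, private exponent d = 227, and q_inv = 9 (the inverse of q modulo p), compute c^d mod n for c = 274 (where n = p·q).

467

d_p = d mod (p−1) = 227 mod 16 = 3; d_q = d mod (q−1) = 19.
m₁ = c^(d_p) mod p: c ≡ 2 (mod 17), and 2^3 mod 17 = 8.
m₂ = c^(d_q) mod q: c ≡ 9 (mod 53), and 9^19 mod 53 = 43.
h = q_inv·(m₁ − m₂) mod p = 9·(8 − 43) mod 17 = 8.
m = m₂ + h·q = 43 + 8·53 = 467.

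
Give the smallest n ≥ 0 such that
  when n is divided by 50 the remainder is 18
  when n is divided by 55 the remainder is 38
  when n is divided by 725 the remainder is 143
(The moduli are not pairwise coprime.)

gcd(50, 55) = 5 and 5 | (38 − 18), so the pair is consistent; merging gives n ≡ 368 (mod 550), where 550 = lcm(50, 55).
gcd(550, 725) = 25 and 25 | (143 − 368), so the pair is consistent; merging gives n ≡ 12468 (mod 15950), where 15950 = lcm(550, 725).
The solution is unique modulo lcm(50, 55, 725) = 15950.

12468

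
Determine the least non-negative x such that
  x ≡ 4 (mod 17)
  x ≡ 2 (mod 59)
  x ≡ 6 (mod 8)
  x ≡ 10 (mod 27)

88030

The moduli are pairwise coprime; N = 17·59·8·27 = 216648.
N/17 = 12744; 12744 ≡ 11 (mod 17); 11·14 ≡ 1, so inverse 14.
N/59 = 3672; 3672 ≡ 14 (mod 59); 14·38 ≡ 1, so inverse 38.
N/8 = 27081; 27081 ≡ 1 (mod 8), inverse 1.
N/27 = 8024; 8024 ≡ 5 (mod 27); 5·11 ≡ 1, so inverse 11.
x ≡ 4·12744·14 + 2·3672·38 + 6·27081·1 + 10·8024·11 = 2037862.
2037862 mod 216648 = 88030.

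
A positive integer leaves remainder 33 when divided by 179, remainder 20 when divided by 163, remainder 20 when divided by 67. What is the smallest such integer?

The moduli are pairwise coprime; N = 179·163·67 = 1954859.
N/179 = 10921; 10921 ≡ 2 (mod 179); 2·90 ≡ 1, so inverse 90.
N/163 = 11993; 11993 ≡ 94 (mod 163); 94·137 ≡ 1, so inverse 137.
N/67 = 29177; 29177 ≡ 32 (mod 67); 32·44 ≡ 1, so inverse 44.
x ≡ 33·10921·90 + 20·11993·137 + 20·29177·44 = 90971950.
90971950 mod 1954859 = 1048436.

1048436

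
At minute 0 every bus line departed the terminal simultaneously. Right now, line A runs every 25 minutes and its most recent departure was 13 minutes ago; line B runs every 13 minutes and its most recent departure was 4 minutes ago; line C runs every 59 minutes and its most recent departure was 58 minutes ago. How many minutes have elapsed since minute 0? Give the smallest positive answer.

17463

The moduli are pairwise coprime; N = 25·13·59 = 19175.
N/25 = 767; 767 ≡ 17 (mod 25); 17·3 ≡ 1, so inverse 3.
N/13 = 1475; 1475 ≡ 6 (mod 13); 6·11 ≡ 1, so inverse 11.
N/59 = 325; 325 ≡ 30 (mod 59); 30·2 ≡ 1, so inverse 2.
t ≡ 13·767·3 + 4·1475·11 + 58·325·2 = 132513.
132513 mod 19175 = 17463.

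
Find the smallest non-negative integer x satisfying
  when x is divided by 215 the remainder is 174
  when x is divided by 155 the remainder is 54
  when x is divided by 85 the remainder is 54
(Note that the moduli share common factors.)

gcd(215, 155) = 5 and 5 | (54 − 174), so the pair is consistent; merging gives x ≡ 6409 (mod 6665), where 6665 = lcm(215, 155).
gcd(6665, 85) = 5 and 5 | (54 − 6409), so the pair is consistent; merging gives x ≡ 26404 (mod 113305), where 113305 = lcm(6665, 85).
The solution is unique modulo lcm(215, 155, 85) = 113305.

26404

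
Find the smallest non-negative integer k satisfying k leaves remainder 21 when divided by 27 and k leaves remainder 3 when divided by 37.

669

From k ≡ 21 (mod 27) write k = 21 + 27t. Substituting into k ≡ 3 (mod 37) gives 27t ≡ 19 (mod 37), and since 27⁻¹ ≡ 11 (mod 37), t ≡ 24. Hence k ≡ 21 + 27·24 = 669 (mod 999).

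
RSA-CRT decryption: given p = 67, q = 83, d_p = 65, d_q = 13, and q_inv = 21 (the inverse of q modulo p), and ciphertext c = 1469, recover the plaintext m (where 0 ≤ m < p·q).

2854

m₁ = c^(d_p) mod p: c ≡ 62 (mod 67), and 62^65 mod 67 = 40.
m₂ = c^(d_q) mod q: c ≡ 58 (mod 83), and 58^13 mod 83 = 32.
h = q_inv·(m₁ − m₂) mod p = 21·(40 − 32) mod 67 = 34.
m = m₂ + h·q = 32 + 34·83 = 2854.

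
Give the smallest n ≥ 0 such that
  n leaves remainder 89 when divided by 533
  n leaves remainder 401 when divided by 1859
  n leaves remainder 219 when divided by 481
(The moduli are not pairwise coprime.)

1766451

gcd(533, 1859) = 13 and 13 | (401 − 89), so the pair is consistent; merging gives n ≡ 13414 (mod 76219), where 76219 = lcm(533, 1859).
gcd(76219, 481) = 13 and 13 | (219 − 13414), so the pair is consistent; merging gives n ≡ 1766451 (mod 2820103), where 2820103 = lcm(76219, 481).
The solution is unique modulo lcm(533, 1859, 481) = 2820103.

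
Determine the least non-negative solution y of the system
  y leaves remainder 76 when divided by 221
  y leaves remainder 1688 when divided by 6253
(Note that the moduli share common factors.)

gcd(221, 6253) = 13 and 13 | (1688 − 76), so the pair is consistent; merging gives y ≡ 101736 (mod 106301), where 106301 = lcm(221, 6253).
The solution is unique modulo lcm(221, 6253) = 106301.

101736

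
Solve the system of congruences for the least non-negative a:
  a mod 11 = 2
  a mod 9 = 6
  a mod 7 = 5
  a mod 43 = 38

Combine the congruences pairwise.
From a ≡ 2 (mod 11) write a = 2 + 11t. Substituting into a ≡ 6 (mod 9) gives 11t ≡ 4 (mod 9), and since 2⁻¹ ≡ 5 (mod 9), t ≡ 2. Hence a ≡ 2 + 11·2 = 24 (mod 99).
From a ≡ 24 (mod 99) write a = 24 + 99t. Substituting into a ≡ 5 (mod 7) gives 99t ≡ 2 (mod 7), and since 1⁻¹ ≡ 1 (mod 7), t ≡ 2. Hence a ≡ 24 + 99·2 = 222 (mod 693).
From a ≡ 222 (mod 693) write a = 222 + 693t. Substituting into a ≡ 38 (mod 43) gives 693t ≡ 31 (mod 43), and since 5⁻¹ ≡ 26 (mod 43), t ≡ 32. Hence a ≡ 222 + 693·32 = 22398 (mod 29799).

22398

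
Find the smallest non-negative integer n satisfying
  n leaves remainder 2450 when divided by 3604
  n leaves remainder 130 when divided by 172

117778

Combine the congruences pairwise.
gcd(3604, 172) = 4 and 4 | (130 − 2450), so the pair is consistent; merging gives n ≡ 117778 (mod 154972), where 154972 = lcm(3604, 172).
The solution is unique modulo lcm(3604, 172) = 154972.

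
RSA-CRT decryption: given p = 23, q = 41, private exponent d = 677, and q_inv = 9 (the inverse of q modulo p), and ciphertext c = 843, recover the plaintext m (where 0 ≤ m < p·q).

d_p = d mod (p−1) = 677 mod 22 = 17; d_q = d mod (q−1) = 37.
m₁ = c^(d_p) mod p: c ≡ 15 (mod 23), and 15^17 mod 23 = 10.
m₂ = c^(d_q) mod q: c ≡ 23 (mod 41), and 23^37 mod 41 = 4.
h = q_inv·(m₁ − m₂) mod p = 9·(10 − 4) mod 23 = 8.
m = m₂ + h·q = 4 + 8·41 = 332.

332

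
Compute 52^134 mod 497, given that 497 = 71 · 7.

Mod 71: 52 ≡ 52; by Fermat, exponent reduces to 134 mod 70 = 64; 52^64 ≡ 24 (mod 71).
Mod 7: 52 ≡ 3; by Fermat, exponent reduces to 134 mod 6 = 2; 3^2 ≡ 2 (mod 7).
Combine by CRT: x ≡ 24 (mod 71), x ≡ 2 (mod 7) ⇒ x ≡ 450 (mod 497).

450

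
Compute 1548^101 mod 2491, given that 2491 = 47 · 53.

433

Mod 47: 1548 ≡ 44; by Fermat, exponent reduces to 101 mod 46 = 9; 44^9 ≡ 10 (mod 47).
Mod 53: 1548 ≡ 11; by Fermat, exponent reduces to 101 mod 52 = 49; 11^49 ≡ 9 (mod 53).
Combine by CRT: x ≡ 10 (mod 47), x ≡ 9 (mod 53) ⇒ x ≡ 433 (mod 2491).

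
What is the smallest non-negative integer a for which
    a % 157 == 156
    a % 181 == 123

From a ≡ 156 (mod 157) write a = 156 + 157t. Substituting into a ≡ 123 (mod 181) gives 157t ≡ 148 (mod 181), and since 157⁻¹ ≡ 98 (mod 181), t ≡ 24. Hence a ≡ 156 + 157·24 = 3924 (mod 28417).

3924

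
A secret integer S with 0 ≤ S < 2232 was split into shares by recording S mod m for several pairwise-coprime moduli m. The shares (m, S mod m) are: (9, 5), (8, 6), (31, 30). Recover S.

1022

The moduli are pairwise coprime; N = 9·8·31 = 2232.
N/9 = 248; 248 ≡ 5 (mod 9); 5·2 ≡ 1, so inverse 2.
N/8 = 279; 279 ≡ 7 (mod 8); 7·7 ≡ 1, so inverse 7.
N/31 = 72; 72 ≡ 10 (mod 31); 10·28 ≡ 1, so inverse 28.
S ≡ 5·248·2 + 6·279·7 + 30·72·28 = 74678.
74678 mod 2232 = 1022.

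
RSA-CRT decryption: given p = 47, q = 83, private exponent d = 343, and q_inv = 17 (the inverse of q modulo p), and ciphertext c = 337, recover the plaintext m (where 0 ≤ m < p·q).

1258

d_p = d mod (p−1) = 343 mod 46 = 21; d_q = d mod (q−1) = 15.
m₁ = c^(d_p) mod p: c ≡ 8 (mod 47), and 8^21 mod 47 = 36.
m₂ = c^(d_q) mod q: c ≡ 5 (mod 83), and 5^15 mod 83 = 13.
h = q_inv·(m₁ − m₂) mod p = 17·(36 − 13) mod 47 = 15.
m = m₂ + h·q = 13 + 15·83 = 1258.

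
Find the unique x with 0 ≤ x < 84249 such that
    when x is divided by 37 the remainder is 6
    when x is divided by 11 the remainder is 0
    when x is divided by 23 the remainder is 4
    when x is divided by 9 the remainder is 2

2189

Combine the congruences pairwise.
From x ≡ 6 (mod 37) write x = 6 + 37t. Substituting into x ≡ 0 (mod 11) gives 37t ≡ 5 (mod 11), and since 4⁻¹ ≡ 3 (mod 11), t ≡ 4. Hence x ≡ 6 + 37·4 = 154 (mod 407).
From x ≡ 154 (mod 407) write x = 154 + 407t. Substituting into x ≡ 4 (mod 23) gives 407t ≡ 11 (mod 23), and since 16⁻¹ ≡ 13 (mod 23), t ≡ 5. Hence x ≡ 154 + 407·5 = 2189 (mod 9361).
From x ≡ 2189 (mod 9361) write x = 2189 + 9361t. Substituting into x ≡ 2 (mod 9) gives 9361t ≡ 0 (mod 9), and since 1⁻¹ ≡ 1 (mod 9), t ≡ 0. Hence x ≡ 2189 + 9361·0 = 2189 (mod 84249).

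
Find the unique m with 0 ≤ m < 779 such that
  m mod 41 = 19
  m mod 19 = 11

Combine the congruences pairwise.
From m ≡ 19 (mod 41) write m = 19 + 41t. Substituting into m ≡ 11 (mod 19) gives 41t ≡ 11 (mod 19), and since 3⁻¹ ≡ 13 (mod 19), t ≡ 10. Hence m ≡ 19 + 41·10 = 429 (mod 779).

429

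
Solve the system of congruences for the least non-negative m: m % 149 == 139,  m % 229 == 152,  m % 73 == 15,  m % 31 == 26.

From m ≡ 139 (mod 149) write m = 139 + 149t. Substituting into m ≡ 152 (mod 229) gives 149t ≡ 13 (mod 229), and since 149⁻¹ ≡ 83 (mod 229), t ≡ 163. Hence m ≡ 139 + 149·163 = 24426 (mod 34121).
From m ≡ 24426 (mod 34121) write m = 24426 + 34121t. Substituting into m ≡ 15 (mod 73) gives 34121t ≡ 44 (mod 73), and since 30⁻¹ ≡ 56 (mod 73), t ≡ 55. Hence m ≡ 24426 + 34121·55 = 1901081 (mod 2490833).
From m ≡ 1901081 (mod 2490833) write m = 1901081 + 2490833t. Substituting into m ≡ 26 (mod 31) gives 2490833t ≡ 20 (mod 31), and since 14⁻¹ ≡ 20 (mod 31), t ≡ 28. Hence m ≡ 1901081 + 2490833·28 = 71644405 (mod 77215823).

71644405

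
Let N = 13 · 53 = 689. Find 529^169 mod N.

529

Mod 13: 529 ≡ 9; by Fermat, exponent reduces to 169 mod 12 = 1; 9^1 ≡ 9 (mod 13).
Mod 53: 529 ≡ 52; by Fermat, exponent reduces to 169 mod 52 = 13; 52^13 ≡ 52 (mod 53).
Combine by CRT: x ≡ 9 (mod 13), x ≡ 52 (mod 53) ⇒ x ≡ 529 (mod 689).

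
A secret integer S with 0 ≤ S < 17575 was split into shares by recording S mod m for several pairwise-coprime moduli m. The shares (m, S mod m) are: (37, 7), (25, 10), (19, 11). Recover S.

The moduli are pairwise coprime; N = 37·25·19 = 17575.
N/37 = 475; 475 ≡ 31 (mod 37); 31·6 ≡ 1, so inverse 6.
N/25 = 703; 703 ≡ 3 (mod 25); 3·17 ≡ 1, so inverse 17.
N/19 = 925; 925 ≡ 13 (mod 19); 13·3 ≡ 1, so inverse 3.
S ≡ 7·475·6 + 10·703·17 + 11·925·3 = 169985.
169985 mod 17575 = 11810.

11810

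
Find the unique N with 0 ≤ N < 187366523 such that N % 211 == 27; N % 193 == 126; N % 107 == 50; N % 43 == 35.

The moduli are pairwise coprime; M = 211·193·107·43 = 187366523.
M/211 = 887993; 887993 ≡ 105 (mod 211); 105·209 ≡ 1, so inverse 209.
M/193 = 970811; 970811 ≡ 21 (mod 193); 21·46 ≡ 1, so inverse 46.
M/107 = 1751089; 1751089 ≡ 34 (mod 107); 34·85 ≡ 1, so inverse 85.
M/43 = 4357361; 4357361 ≡ 42 (mod 43); 42·42 ≡ 1, so inverse 42.
N ≡ 27·887993·209 + 126·970811·46 + 50·1751089·85 + 35·4357361·42 = 24485213975.
24485213975 mod 187366523 = 127565985.

127565985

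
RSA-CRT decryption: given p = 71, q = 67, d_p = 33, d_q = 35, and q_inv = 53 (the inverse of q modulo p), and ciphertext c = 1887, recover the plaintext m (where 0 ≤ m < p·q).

3229

m₁ = c^(d_p) mod p: c ≡ 41 (mod 71), and 41^33 mod 71 = 34.
m₂ = c^(d_q) mod q: c ≡ 11 (mod 67), and 11^35 mod 67 = 13.
h = q_inv·(m₁ − m₂) mod p = 53·(34 − 13) mod 71 = 48.
m = m₂ + h·q = 13 + 48·67 = 3229.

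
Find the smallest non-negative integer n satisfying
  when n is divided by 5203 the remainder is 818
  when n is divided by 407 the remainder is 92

188126

gcd(5203, 407) = 11 and 11 | (92 − 818), so the pair is consistent; merging gives n ≡ 188126 (mod 192511), where 192511 = lcm(5203, 407).
The solution is unique modulo lcm(5203, 407) = 192511.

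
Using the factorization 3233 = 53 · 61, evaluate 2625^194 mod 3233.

Mod 53: 2625 ≡ 28; by Fermat, exponent reduces to 194 mod 52 = 38; 28^38 ≡ 36 (mod 53).
Mod 61: 2625 ≡ 2; by Fermat, exponent reduces to 194 mod 60 = 14; 2^14 ≡ 36 (mod 61).
Combine by CRT: x ≡ 36 (mod 53), x ≡ 36 (mod 61) ⇒ x ≡ 36 (mod 3233).

36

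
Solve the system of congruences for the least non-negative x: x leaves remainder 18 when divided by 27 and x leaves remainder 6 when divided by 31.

From x ≡ 18 (mod 27) write x = 18 + 27t. Substituting into x ≡ 6 (mod 31) gives 27t ≡ 19 (mod 31), and since 27⁻¹ ≡ 23 (mod 31), t ≡ 3. Hence x ≡ 18 + 27·3 = 99 (mod 837).

99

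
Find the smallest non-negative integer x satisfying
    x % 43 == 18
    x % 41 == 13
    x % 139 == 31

The moduli are pairwise coprime; N = 43·41·139 = 245057.
N/43 = 5699; 5699 ≡ 23 (mod 43); 23·15 ≡ 1, so inverse 15.
N/41 = 5977; 5977 ≡ 32 (mod 41); 32·9 ≡ 1, so inverse 9.
N/139 = 1763; 1763 ≡ 95 (mod 139); 95·60 ≡ 1, so inverse 60.
x ≡ 18·5699·15 + 13·5977·9 + 31·1763·60 = 5517219.
5517219 mod 245057 = 125965.

125965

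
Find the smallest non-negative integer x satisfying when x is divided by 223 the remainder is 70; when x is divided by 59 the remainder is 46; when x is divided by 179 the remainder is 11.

1201817

Combine the congruences pairwise.
From x ≡ 70 (mod 223) write x = 70 + 223t. Substituting into x ≡ 46 (mod 59) gives 223t ≡ 35 (mod 59), and since 46⁻¹ ≡ 9 (mod 59), t ≡ 20. Hence x ≡ 70 + 223·20 = 4530 (mod 13157).
From x ≡ 4530 (mod 13157) write x = 4530 + 13157t. Substituting into x ≡ 11 (mod 179) gives 13157t ≡ 135 (mod 179), and since 90⁻¹ ≡ 2 (mod 179), t ≡ 91. Hence x ≡ 4530 + 13157·91 = 1201817 (mod 2355103).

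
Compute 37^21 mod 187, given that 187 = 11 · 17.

158

Mod 11: 37 ≡ 4; by Fermat, exponent reduces to 21 mod 10 = 1; 4^1 ≡ 4 (mod 11).
Mod 17: 37 ≡ 3; by Fermat, exponent reduces to 21 mod 16 = 5; 3^5 ≡ 5 (mod 17).
Combine by CRT: x ≡ 4 (mod 11), x ≡ 5 (mod 17) ⇒ x ≡ 158 (mod 187).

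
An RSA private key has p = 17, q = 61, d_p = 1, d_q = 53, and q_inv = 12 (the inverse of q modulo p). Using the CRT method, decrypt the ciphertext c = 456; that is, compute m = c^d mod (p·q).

82

m₁ = c^(d_p) mod p: c ≡ 14 (mod 17), and 14^1 mod 17 = 14.
m₂ = c^(d_q) mod q: c ≡ 29 (mod 61), and 29^53 mod 61 = 21.
h = q_inv·(m₁ − m₂) mod p = 12·(14 − 21) mod 17 = 1.
m = m₂ + h·q = 21 + 1·61 = 82.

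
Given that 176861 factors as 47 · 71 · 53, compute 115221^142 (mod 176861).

Mod 47: 115221 ≡ 24; by Fermat, exponent reduces to 142 mod 46 = 4; 24^4 ≡ 3 (mod 47).
Mod 71: 115221 ≡ 59; by Fermat, exponent reduces to 142 mod 70 = 2; 59^2 ≡ 2 (mod 71).
Mod 53: 115221 ≡ 52; by Fermat, exponent reduces to 142 mod 52 = 38; 52^38 ≡ 1 (mod 53).
Combine by CRT: x ≡ 3 (mod 47), x ≡ 2 (mod 71), x ≡ 1 (mod 53) ⇒ x ≡ 150309 (mod 176861).

150309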